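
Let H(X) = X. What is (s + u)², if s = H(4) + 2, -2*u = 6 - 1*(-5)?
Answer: ¼ ≈ 0.25000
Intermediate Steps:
u = -11/2 (u = -(6 - 1*(-5))/2 = -(6 + 5)/2 = -½*11 = -11/2 ≈ -5.5000)
s = 6 (s = 4 + 2 = 6)
(s + u)² = (6 - 11/2)² = (½)² = ¼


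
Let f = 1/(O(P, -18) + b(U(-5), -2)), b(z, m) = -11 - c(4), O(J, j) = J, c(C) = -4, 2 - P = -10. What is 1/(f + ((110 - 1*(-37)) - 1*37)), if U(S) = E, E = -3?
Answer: 5/551 ≈ 0.0090744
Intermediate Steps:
P = 12 (P = 2 - 1*(-10) = 2 + 10 = 12)
U(S) = -3
b(z, m) = -7 (b(z, m) = -11 - 1*(-4) = -11 + 4 = -7)
f = 1/5 (f = 1/(12 - 7) = 1/5 ≈ 0.20000)
1/(f + ((110 - 1*(-37)) - 1*37)) = 1/(1/5 + ((110 - 1*(-37)) - 1*37)) = 1/(1/5 + ((110 + 37) - 37)) = 1/(1/5 + (147 - 37)) = 1/(1/5 + 110) = 1/(551/5) = 5/551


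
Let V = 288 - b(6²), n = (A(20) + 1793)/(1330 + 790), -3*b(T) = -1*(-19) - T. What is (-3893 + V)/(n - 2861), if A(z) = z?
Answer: 22963840/18190521 ≈ 1.2624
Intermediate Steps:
b(T) = -19/3 + T/3 (b(T) = -(-1*(-19) - T)/3 = -(19 - T)/3 = -19/3 + T/3)
n = 1813/2120 (n = (20 + 1793)/(1330 + 790) = 1813/2120 ≈ 0.85519)
V = 847/3 (V = 288 - (-19/3 + (⅓)*6²) = 288 - (-19/3 + (⅓)*36) = 288 - (-19/3 + 12) = 288 - 1*17/3 = 288 - 17/3 = 847/3 ≈ 282.33)
(-3893 + V)/(n - 2861) = (-3893 + 847/3)/(1813/2120 - 2861) = -10832/(3*(-6063507/2120)) = -10832/3*(-2120/6063507) = 22963840/18190521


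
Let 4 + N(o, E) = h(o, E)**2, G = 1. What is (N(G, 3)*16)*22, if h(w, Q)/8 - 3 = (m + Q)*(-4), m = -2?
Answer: 21120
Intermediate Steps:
h(w, Q) = 88 - 32*Q (h(w, Q) = 24 + 8*((-2 + Q)*(-4)) = 24 + 8*(8 - 4*Q) = 24 + (64 - 32*Q) = 88 - 32*Q)
N(o, E) = -4 + (88 - 32*E)**2
(N(G, 3)*16)*22 = ((7740 - 5632*3 + 1024*3**2)*16)*22 = ((7740 - 16896 + 1024*9)*16)*22 = ((7740 - 16896 + 9216)*16)*22 = (60*16)*22 = 960*22 = 21120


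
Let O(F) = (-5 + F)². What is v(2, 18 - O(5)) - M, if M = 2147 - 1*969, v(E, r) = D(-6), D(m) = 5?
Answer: -1173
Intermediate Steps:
v(E, r) = 5
M = 1178 (M = 2147 - 969 = 1178)
v(2, 18 - O(5)) - M = 5 - 1*1178 = 5 - 1178 = -1173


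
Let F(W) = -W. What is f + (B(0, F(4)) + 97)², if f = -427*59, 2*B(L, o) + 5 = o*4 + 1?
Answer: -17624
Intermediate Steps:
B(L, o) = -2 + 2*o (B(L, o) = -5/2 + (o*4 + 1)/2 = -5/2 + (4*o + 1)/2 = -5/2 + (1 + 4*o)/2 = -5/2 + (½ + 2*o) = -2 + 2*o)
f = -25193
f + (B(0, F(4)) + 97)² = -25193 + ((-2 + 2*(-1*4)) + 97)² = -25193 + ((-2 + 2*(-4)) + 97)² = -25193 + ((-2 - 8) + 97)² = -25193 + (-10 + 97)² = -25193 + 87² = -25193 + 7569 = -17624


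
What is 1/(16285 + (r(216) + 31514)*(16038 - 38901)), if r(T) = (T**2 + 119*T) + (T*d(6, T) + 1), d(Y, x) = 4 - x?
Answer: -1/1327935344 ≈ -7.5305e-10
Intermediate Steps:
r(T) = 1 + T**2 + 119*T + T*(4 - T) (r(T) = (T**2 + 119*T) + (T*(4 - T) + 1) = (T**2 + 119*T) + (1 + T*(4 - T)) = 1 + T**2 + 119*T + T*(4 - T))
1/(16285 + (r(216) + 31514)*(16038 - 38901)) = 1/(16285 + ((1 + 123*216) + 31514)*(16038 - 38901)) = 1/(16285 + ((1 + 26568) + 31514)*(-22863)) = 1/(16285 + (26569 + 31514)*(-22863)) = 1/(16285 + 58083*(-22863)) = 1/(16285 - 1327951629) = 1/(-1327935344) = -1/1327935344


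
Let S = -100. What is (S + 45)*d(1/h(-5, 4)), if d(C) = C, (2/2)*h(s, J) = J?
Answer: -55/4 ≈ -13.750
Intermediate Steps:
h(s, J) = J
(S + 45)*d(1/h(-5, 4)) = (-100 + 45)/4 = -55*¼ = -55/4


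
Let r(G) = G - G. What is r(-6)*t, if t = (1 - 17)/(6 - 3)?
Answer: 0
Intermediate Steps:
t = -16/3 ≈ -5.3333
r(G) = 0
r(-6)*t = 0*(-16/3) = 0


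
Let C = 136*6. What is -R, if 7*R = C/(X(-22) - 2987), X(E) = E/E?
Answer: 408/10451 ≈ 0.039039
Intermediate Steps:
C = 816
X(E) = 1
R = -408/10451 (R = (816/(1 - 2987))/7 = (816/(-2986))/7 = (816*(-1/2986))/7 = (⅐)*(-408/1493) = -408/10451 ≈ -0.039039)
-R = -1*(-408/10451) = 408/10451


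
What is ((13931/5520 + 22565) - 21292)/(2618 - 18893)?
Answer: -7040891/89838000 ≈ -0.078373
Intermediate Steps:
((13931/5520 + 22565) - 21292)/(2618 - 18893) = ((13931*(1/5520) + 22565) - 21292)/(-16275) = ((13931/5520 + 22565) - 21292)*(-1/16275) = (124572731/5520 - 21292)*(-1/16275) = (7040891/5520)*(-1/16275) = -7040891/89838000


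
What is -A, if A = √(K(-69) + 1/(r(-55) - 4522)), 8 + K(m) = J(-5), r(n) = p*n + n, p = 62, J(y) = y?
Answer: -2*I*√4231154/1141 ≈ -3.6056*I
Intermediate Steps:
r(n) = 63*n (r(n) = 62*n + n = 63*n)
K(m) = -13 (K(m) = -8 - 5 = -13)
A = 2*I*√4231154/1141 (A = √(-13 + 1/(63*(-55) - 4522)) = √(-13 + 1/(-3465 - 4522)) = √(-13 + 1/(-7987)) = √(-13 - 1/7987) = √(-103832/7987) = 2*I*√4231154/1141 ≈ 3.6056*I)
-A = -2*I*√4231154/1141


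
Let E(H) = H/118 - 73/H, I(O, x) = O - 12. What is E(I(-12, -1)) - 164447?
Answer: -232852933/1416 ≈ -1.6444e+5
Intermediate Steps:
I(O, x) = -12 + O
E(H) = -73/H + H/118 (E(H) = H*(1/118) - 73/H = H/118 - 73/H = -73/H + H/118)
E(I(-12, -1)) - 164447 = (-73/(-12 - 12) + (-12 - 12)/118) - 164447 = (-73/(-24) + (1/118)*(-24)) - 164447 = (-73*(-1/24) - 12/59) - 164447 = (73/24 - 12/59) - 164447 = 4019/1416 - 164447 = -232852933/1416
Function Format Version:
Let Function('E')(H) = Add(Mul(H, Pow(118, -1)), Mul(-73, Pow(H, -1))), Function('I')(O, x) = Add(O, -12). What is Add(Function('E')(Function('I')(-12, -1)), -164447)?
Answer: Rational(-232852933, 1416) ≈ -1.6444e+5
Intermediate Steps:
Function('I')(O, x) = Add(-12, O)
Function('E')(H) = Add(Mul(-73, Pow(H, -1)), Mul(Rational(1, 118), H)) (Function('E')(H) = Add(Mul(H, Rational(1, 118)), Mul(-73, Pow(H, -1))) = Add(Mul(Rational(1, 118), H), Mul(-73, Pow(H, -1))) = Add(Mul(-73, Pow(H, -1)), Mul(Rational(1, 118), H)))
Add(Function('E')(Function('I')(-12, -1)), -164447) = Add(Add(Mul(-73, Pow(Add(-12, -12), -1)), Mul(Rational(1, 118), Add(-12, -12))), -164447) = Add(Add(Mul(-73, Pow(-24, -1)), Mul(Rational(1, 118), -24)), -164447) = Add(Add(Mul(-73, Rational(-1, 24)), Rational(-12, 59)), -164447) = Add(Add(Rational(73, 24), Rational(-12, 59)), -164447) = Add(Rational(4019, 1416), -164447) = Rational(-232852933, 1416)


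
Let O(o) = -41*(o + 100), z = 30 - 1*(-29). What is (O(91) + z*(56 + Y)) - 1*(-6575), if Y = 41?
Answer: 4467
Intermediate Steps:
z = 59 (z = 30 + 29 = 59)
O(o) = -4100 - 41*o (O(o) = -41*(100 + o) = -4100 - 41*o)
(O(91) + z*(56 + Y)) - 1*(-6575) = ((-4100 - 41*91) + 59*(56 + 41)) - 1*(-6575) = ((-4100 - 3731) + 59*97) + 6575 = (-7831 + 5723) + 6575 = -2108 + 6575 = 4467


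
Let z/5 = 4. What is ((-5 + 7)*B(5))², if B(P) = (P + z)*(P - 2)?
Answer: 22500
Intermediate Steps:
z = 20 (z = 5*4 = 20)
B(P) = (-2 + P)*(20 + P) (B(P) = (P + 20)*(P - 2) = (20 + P)*(-2 + P) = (-2 + P)*(20 + P))
((-5 + 7)*B(5))² = ((-5 + 7)*(-40 + 5² + 18*5))² = (2*(-40 + 25 + 90))² = (2*75)² = 150² = 22500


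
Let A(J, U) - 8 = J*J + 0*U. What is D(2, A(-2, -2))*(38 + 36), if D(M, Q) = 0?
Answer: 0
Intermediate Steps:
A(J, U) = 8 + J**2 (A(J, U) = 8 + (J*J + 0*U) = 8 + (J**2 + 0) = 8 + J**2)
D(2, A(-2, -2))*(38 + 36) = 0*(38 + 36) = 0*74 = 0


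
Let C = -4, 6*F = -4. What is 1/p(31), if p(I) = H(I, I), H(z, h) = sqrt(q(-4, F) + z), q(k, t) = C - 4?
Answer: sqrt(23)/23 ≈ 0.20851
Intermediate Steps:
F = -2/3 (F = (1/6)*(-4) = -2/3 ≈ -0.66667)
q(k, t) = -8 (q(k, t) = -4 - 4 = -8)
H(z, h) = sqrt(-8 + z)
p(I) = sqrt(-8 + I)
1/p(31) = 1/(sqrt(-8 + 31)) = 1/(sqrt(23)) = sqrt(23)/23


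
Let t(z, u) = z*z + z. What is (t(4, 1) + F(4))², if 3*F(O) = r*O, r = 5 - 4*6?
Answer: 256/9 ≈ 28.444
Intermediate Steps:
t(z, u) = z + z² (t(z, u) = z² + z = z + z²)
r = -19 (r = 5 - 24 = -19)
F(O) = -19*O/3 (F(O) = (-19*O)/3 = -19*O/3)
(t(4, 1) + F(4))² = (4*(1 + 4) - 19/3*4)² = (4*5 - 76/3)² = (20 - 76/3)² = (-16/3)² = 256/9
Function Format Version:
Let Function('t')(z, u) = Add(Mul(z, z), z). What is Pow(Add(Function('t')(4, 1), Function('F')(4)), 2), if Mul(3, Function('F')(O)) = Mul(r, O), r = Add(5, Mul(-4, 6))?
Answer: Rational(256, 9) ≈ 28.444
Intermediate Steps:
Function('t')(z, u) = Add(z, Pow(z, 2)) (Function('t')(z, u) = Add(Pow(z, 2), z) = Add(z, Pow(z, 2)))
r = -19 (r = Add(5, -24) = -19)
Function('F')(O) = Mul(Rational(-19, 3), O) (Function('F')(O) = Mul(Rational(1, 3), Mul(-19, O)) = Mul(Rational(-19, 3), O))
Pow(Add(Function('t')(4, 1), Function('F')(4)), 2) = Pow(Add(Mul(4, Add(1, 4)), Mul(Rational(-19, 3), 4)), 2) = Pow(Add(Mul(4, 5), Rational(-76, 3)), 2) = Pow(Add(20, Rational(-76, 3)), 2) = Pow(Rational(-16, 3), 2) = Rational(256, 9)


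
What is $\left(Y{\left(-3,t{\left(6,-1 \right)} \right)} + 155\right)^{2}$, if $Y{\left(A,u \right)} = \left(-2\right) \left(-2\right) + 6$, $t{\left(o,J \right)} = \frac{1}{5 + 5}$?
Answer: $27225$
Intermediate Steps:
$t{\left(o,J \right)} = \frac{1}{10}$
$Y{\left(A,u \right)} = 10$ ($Y{\left(A,u \right)} = 4 + 6 = 10$)
$\left(Y{\left(-3,t{\left(6,-1 \right)} \right)} + 155\right)^{2} = \left(10 + 155\right)^{2} = 165^{2} = 27225$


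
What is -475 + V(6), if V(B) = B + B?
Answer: -463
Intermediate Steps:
V(B) = 2*B
-475 + V(6) = -475 + 2*6 = -475 + 12 = -463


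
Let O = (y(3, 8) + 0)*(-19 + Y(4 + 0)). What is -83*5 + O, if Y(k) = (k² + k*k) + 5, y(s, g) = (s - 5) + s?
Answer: -397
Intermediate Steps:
y(s, g) = -5 + 2*s (y(s, g) = (-5 + s) + s = -5 + 2*s)
Y(k) = 5 + 2*k² (Y(k) = (k² + k²) + 5 = 2*k² + 5 = 5 + 2*k²)
O = 18 (O = ((-5 + 2*3) + 0)*(-19 + (5 + 2*(4 + 0)²)) = ((-5 + 6) + 0)*(-19 + (5 + 2*4²)) = (1 + 0)*(-19 + (5 + 2*16)) = 1*(-19 + (5 + 32)) = 1*(-19 + 37) = 1*18 = 18)
-83*5 + O = -83*5 + 18 = -415 + 18 = -397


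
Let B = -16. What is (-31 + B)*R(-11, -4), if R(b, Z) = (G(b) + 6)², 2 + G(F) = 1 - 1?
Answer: -752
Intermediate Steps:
G(F) = -2 (G(F) = -2 + (1 - 1) = -2 + 0 = -2)
R(b, Z) = 16 (R(b, Z) = (-2 + 6)² = 4² = 16)
(-31 + B)*R(-11, -4) = (-31 - 16)*16 = -47*16 = -752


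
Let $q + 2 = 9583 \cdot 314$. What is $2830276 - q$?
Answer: $-178784$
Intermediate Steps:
$q = 3009060$ ($q = -2 + 9583 \cdot 314 = -2 + 3009062 = 3009060$)
$2830276 - q = 2830276 - 3009060 = -178784$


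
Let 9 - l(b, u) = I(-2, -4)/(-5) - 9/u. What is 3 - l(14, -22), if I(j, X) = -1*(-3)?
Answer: -681/110 ≈ -6.1909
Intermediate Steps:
I(j, X) = 3
l(b, u) = 48/5 + 9/u (l(b, u) = 9 - (3/(-5) - 9/u) = 9 - (3*(-⅕) - 9/u) = 9 - (-⅗ - 9/u) = 9 + (⅗ + 9/u) = 48/5 + 9/u)
3 - l(14, -22) = 3 - (48/5 + 9/(-22)) = 3 - (48/5 + 9*(-1/22)) = 3 - (48/5 - 9/22) = 3 - 1*1011/110 = 3 - 1011/110 = -681/110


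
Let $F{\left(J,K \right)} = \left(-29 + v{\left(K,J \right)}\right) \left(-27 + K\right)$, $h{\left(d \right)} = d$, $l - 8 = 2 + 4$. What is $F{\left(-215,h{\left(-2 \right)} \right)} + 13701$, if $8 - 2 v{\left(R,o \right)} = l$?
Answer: $14629$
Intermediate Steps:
$l = 14$ ($l = 8 + \left(2 + 4\right) = 8 + 6 = 14$)
$v{\left(R,o \right)} = -3$ ($v{\left(R,o \right)} = 4 - 7 = -3$)
$F{\left(J,K \right)} = 864 - 32 K$ ($F{\left(J,K \right)} = \left(-29 - 3\right) \left(-27 + K\right) = - 32 \left(-27 + K\right) = 864 - 32 K$)
$F{\left(-215,h{\left(-2 \right)} \right)} + 13701 = \left(864 - -64\right) + 13701 = \left(864 + 64\right) + 13701 = 928 + 13701 = 14629$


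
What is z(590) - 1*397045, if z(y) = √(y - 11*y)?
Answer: -397045 + 10*I*√59 ≈ -3.9705e+5 + 76.811*I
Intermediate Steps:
z(y) = √10*√(-y) (z(y) = √(-10*y) = √10*√(-y))
z(590) - 1*397045 = √10*√(-1*590) - 1*397045 = √10*√(-590) - 397045 = √10*(I*√590) - 397045 = 10*I*√59 - 397045 = -397045 + 10*I*√59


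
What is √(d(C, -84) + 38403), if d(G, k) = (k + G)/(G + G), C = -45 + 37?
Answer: √153635/2 ≈ 195.98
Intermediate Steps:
C = -8
d(G, k) = (G + k)/(2*G) (d(G, k) = (G + k)/((2*G)) = (G + k)*(1/(2*G)) = (G + k)/(2*G))
√(d(C, -84) + 38403) = √((½)*(-8 - 84)/(-8) + 38403) = √((½)*(-⅛)*(-92) + 38403) = √(23/4 + 38403) = √(153635/4) = √153635/2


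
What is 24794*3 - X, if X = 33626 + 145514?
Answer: -104758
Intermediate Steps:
X = 179140
24794*3 - X = 24794*3 - 1*179140 = 74382 - 179140 = -104758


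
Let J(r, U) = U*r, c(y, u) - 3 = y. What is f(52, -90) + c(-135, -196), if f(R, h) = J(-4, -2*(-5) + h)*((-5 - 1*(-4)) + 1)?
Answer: -132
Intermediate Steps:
c(y, u) = 3 + y
f(R, h) = 0 (f(R, h) = ((-2*(-5) + h)*(-4))*((-5 - 1*(-4)) + 1) = ((10 + h)*(-4))*((-5 + 4) + 1) = (-40 - 4*h)*(-1 + 1) = (-40 - 4*h)*0 = 0)
f(52, -90) + c(-135, -196) = 0 + (3 - 135) = 0 - 132 = -132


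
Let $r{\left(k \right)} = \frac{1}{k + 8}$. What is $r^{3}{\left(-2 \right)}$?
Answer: $\frac{1}{216} \approx 0.0046296$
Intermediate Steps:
$r{\left(k \right)} = \frac{1}{8 + k}$
$r^{3}{\left(-2 \right)} = \left(\frac{1}{8 - 2}\right)^{3} = \left(\frac{1}{6}\right)^{3} = \frac{1}{216}$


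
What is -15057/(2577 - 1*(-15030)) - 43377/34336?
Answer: -426911997/201517984 ≈ -2.1185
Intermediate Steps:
-15057/(2577 - 1*(-15030)) - 43377/34336 = -15057/(2577 + 15030) - 43377*1/34336 = -15057/17607 - 43377/34336 = -15057*1/17607 - 43377/34336 = -5019/5869 - 43377/34336 = -426911997/201517984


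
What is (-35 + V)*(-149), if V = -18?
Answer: 7897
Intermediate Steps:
(-35 + V)*(-149) = (-35 - 18)*(-149) = -53*(-149) = 7897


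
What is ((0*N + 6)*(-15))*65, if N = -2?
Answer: -5850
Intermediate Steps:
((0*N + 6)*(-15))*65 = ((0*(-2) + 6)*(-15))*65 = ((0 + 6)*(-15))*65 = (6*(-15))*65 = -90*65 = -5850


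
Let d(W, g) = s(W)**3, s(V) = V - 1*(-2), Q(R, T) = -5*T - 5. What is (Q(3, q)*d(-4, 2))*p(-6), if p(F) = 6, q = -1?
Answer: 0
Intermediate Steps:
Q(R, T) = -5 - 5*T
s(V) = 2 + V (s(V) = V + 2 = 2 + V)
d(W, g) = (2 + W)**3
(Q(3, q)*d(-4, 2))*p(-6) = ((-5 - 5*(-1))*(2 - 4)**3)*6 = ((-5 + 5)*(-2)**3)*6 = (0*(-8))*6 = 0*6 = 0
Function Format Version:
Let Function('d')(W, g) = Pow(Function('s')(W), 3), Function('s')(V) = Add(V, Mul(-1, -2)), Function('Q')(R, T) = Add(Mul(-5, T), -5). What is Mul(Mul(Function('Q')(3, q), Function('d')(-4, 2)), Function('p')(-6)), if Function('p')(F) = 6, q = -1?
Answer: 0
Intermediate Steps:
Function('Q')(R, T) = Add(-5, Mul(-5, T))
Function('s')(V) = Add(2, V) (Function('s')(V) = Add(V, 2) = Add(2, V))
Function('d')(W, g) = Pow(Add(2, W), 3)
Mul(Mul(Function('Q')(3, q), Function('d')(-4, 2)), Function('p')(-6)) = Mul(Mul(Add(-5, Mul(-5, -1)), Pow(Add(2, -4), 3)), 6) = Mul(Mul(Add(-5, 5), Pow(-2, 3)), 6) = Mul(Mul(0, -8), 6) = Mul(0, 6) = 0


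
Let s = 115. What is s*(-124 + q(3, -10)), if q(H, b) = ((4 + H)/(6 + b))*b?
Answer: -24495/2 ≈ -12248.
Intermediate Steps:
q(H, b) = b*(4 + H)/(6 + b) (q(H, b) = ((4 + H)/(6 + b))*b = b*(4 + H)/(6 + b))
s*(-124 + q(3, -10)) = 115*(-124 - 10*(4 + 3)/(6 - 10)) = 115*(-124 - 10*7/(-4)) = 115*(-124 - 10*(-¼)*7) = 115*(-124 + 35/2) = 115*(-213/2) = -24495/2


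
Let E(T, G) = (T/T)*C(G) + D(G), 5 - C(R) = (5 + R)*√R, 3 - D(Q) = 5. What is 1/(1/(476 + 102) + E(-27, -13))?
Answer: 1002830/280968113 - 2672672*I*√13/280968113 ≈ 0.0035692 - 0.034297*I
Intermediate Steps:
D(Q) = -2 (D(Q) = 3 - 1*5 = 3 - 5 = -2)
C(R) = 5 - √R*(5 + R) (C(R) = 5 - (5 + R)*√R = 5 - √R*(5 + R))
E(T, G) = 3 - G^(3/2) - 5*√G (E(T, G) = (T/T)*(5 - G^(3/2) - 5*√G) - 2 = 1*(5 - G^(3/2) - 5*√G) - 2 = (5 - G^(3/2) - 5*√G) - 2 = 3 - G^(3/2) - 5*√G)
1/(1/(476 + 102) + E(-27, -13)) = 1/(1/(476 + 102) + (3 - (-13)^(3/2) - 5*I*√13)) = 1/(1/578 + (3 - (-13)*I*√13 - 5*I*√13)) = 1/(1/578 + (3 + 13*I*√13 - 5*I*√13)) = 1/(1/578 + (3 + 8*I*√13)) = 1/(1735/578 + 8*I*√13)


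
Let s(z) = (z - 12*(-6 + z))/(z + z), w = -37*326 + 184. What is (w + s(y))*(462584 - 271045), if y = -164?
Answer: -186648051635/82 ≈ -2.2762e+9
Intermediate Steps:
w = -11878 (w = -12062 + 184 = -11878)
s(z) = (72 - 11*z)/(2*z) (s(z) = (z + (72 - 12*z))/((2*z)) = (72 - 11*z)*(1/(2*z)) = (72 - 11*z)/(2*z))
(w + s(y))*(462584 - 271045) = (-11878 + (-11/2 + 36/(-164)))*(462584 - 271045) = (-11878 + (-11/2 + 36*(-1/164)))*191539 = (-11878 + (-11/2 - 9/41))*191539 = (-11878 - 469/82)*191539 = -974465/82*191539 = -186648051635/82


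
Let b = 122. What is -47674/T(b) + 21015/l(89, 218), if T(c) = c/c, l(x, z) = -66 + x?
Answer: -1075487/23 ≈ -46760.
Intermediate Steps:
T(c) = 1
-47674/T(b) + 21015/l(89, 218) = -47674/1 + 21015/(-66 + 89) = -47674*1 + 21015/23 = -47674 + 21015*(1/23) = -47674 + 21015/23 = -1075487/23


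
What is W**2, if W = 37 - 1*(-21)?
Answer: 3364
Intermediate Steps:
W = 58 (W = 37 + 21 = 58)
W**2 = 58**2 = 3364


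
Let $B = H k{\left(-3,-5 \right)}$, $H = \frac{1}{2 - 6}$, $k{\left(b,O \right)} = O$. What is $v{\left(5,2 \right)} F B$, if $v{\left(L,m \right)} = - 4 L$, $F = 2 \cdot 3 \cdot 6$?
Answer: $-900$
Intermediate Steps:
$H = - \frac{1}{4}$ ($H = \frac{1}{-4} = - \frac{1}{4} \approx -0.25$)
$F = 36$ ($F = 6 \cdot 6 = 36$)
$B = \frac{5}{4}$ ($B = \left(- \frac{1}{4}\right) \left(-5\right) = \frac{5}{4} \approx 1.25$)
$v{\left(5,2 \right)} F B = \left(-4\right) 5 \cdot 36 \cdot \frac{5}{4} = \left(-20\right) 36 \cdot \frac{5}{4} = \left(-720\right) \frac{5}{4} = -900$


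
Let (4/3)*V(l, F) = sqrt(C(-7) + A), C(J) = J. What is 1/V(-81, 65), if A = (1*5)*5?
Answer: 2*sqrt(2)/9 ≈ 0.31427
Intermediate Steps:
A = 25 (A = 5*5 = 25)
V(l, F) = 9*sqrt(2)/4 (V(l, F) = 3*sqrt(-7 + 25)/4 = 3*sqrt(18)/4 = 3*(3*sqrt(2))/4 = 9*sqrt(2)/4)
1/V(-81, 65) = 1/(9*sqrt(2)/4) = 2*sqrt(2)/9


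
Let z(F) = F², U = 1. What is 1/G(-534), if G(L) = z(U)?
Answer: 1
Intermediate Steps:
G(L) = 1 (G(L) = 1² = 1)
1/G(-534) = 1/1 = 1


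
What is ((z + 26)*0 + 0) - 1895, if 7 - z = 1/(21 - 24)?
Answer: -1895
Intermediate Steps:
z = 22/3 (z = 7 - 1/(21 - 24) = 7 - 1/(-3) = 7 - 1*(-⅓) = 7 + ⅓ = 22/3 ≈ 7.3333)
((z + 26)*0 + 0) - 1895 = ((22/3 + 26)*0 + 0) - 1895 = ((100/3)*0 + 0) - 1895 = (0 + 0) - 1895 = 0 - 1895 = -1895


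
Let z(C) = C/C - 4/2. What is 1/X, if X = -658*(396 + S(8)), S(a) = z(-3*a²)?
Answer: -1/259910 ≈ -3.8475e-6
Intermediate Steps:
z(C) = -1 (z(C) = 1 - 4*½ = 1 - 2 = -1)
S(a) = -1
X = -259910 (X = -658*(396 - 1) = -658*395 = -259910)
1/X = 1/(-259910) = -1/259910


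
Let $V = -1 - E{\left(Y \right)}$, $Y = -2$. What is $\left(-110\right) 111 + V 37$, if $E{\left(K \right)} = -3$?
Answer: $-12136$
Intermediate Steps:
$V = 2$ ($V = -1 - -3 = -1 + 3 = 2$)
$\left(-110\right) 111 + V 37 = \left(-110\right) 111 + 2 \cdot 37 = -12210 + 74 = -12136$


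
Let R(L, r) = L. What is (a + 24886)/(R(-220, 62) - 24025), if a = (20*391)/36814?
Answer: -458080512/446277715 ≈ -1.0264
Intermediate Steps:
a = 3910/18407 (a = 7820*(1/36814) = 3910/18407 ≈ 0.21242)
(a + 24886)/(R(-220, 62) - 24025) = (3910/18407 + 24886)/(-220 - 24025) = (458080512/18407)/(-24245) = (458080512/18407)*(-1/24245) = -458080512/446277715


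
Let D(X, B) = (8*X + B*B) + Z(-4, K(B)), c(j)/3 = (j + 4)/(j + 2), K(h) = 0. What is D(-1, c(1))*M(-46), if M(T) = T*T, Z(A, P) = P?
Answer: 35972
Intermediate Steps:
c(j) = 3*(4 + j)/(2 + j) (c(j) = 3*((j + 4)/(j + 2)) = 3*((4 + j)/(2 + j)) = 3*(4 + j)/(2 + j))
M(T) = T²
D(X, B) = B² + 8*X (D(X, B) = (8*X + B*B) + 0 = (8*X + B²) + 0 = (B² + 8*X) + 0 = B² + 8*X)
D(-1, c(1))*M(-46) = ((3*(4 + 1)/(2 + 1))² + 8*(-1))*(-46)² = ((3*5/3)² - 8)*2116 = ((3*(⅓)*5)² - 8)*2116 = (5² - 8)*2116 = (25 - 8)*2116 = 17*2116 = 35972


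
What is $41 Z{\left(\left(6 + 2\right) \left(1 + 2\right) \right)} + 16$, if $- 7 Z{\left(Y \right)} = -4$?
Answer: $\frac{276}{7} \approx 39.429$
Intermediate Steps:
$Z{\left(Y \right)} = \frac{4}{7}$ ($Z{\left(Y \right)} = \left(- \frac{1}{7}\right) \left(-4\right) = \frac{4}{7}$)
$41 Z{\left(\left(6 + 2\right) \left(1 + 2\right) \right)} + 16 = 41 \cdot \frac{4}{7} + 16 = \frac{164}{7} + 16 = \frac{276}{7}$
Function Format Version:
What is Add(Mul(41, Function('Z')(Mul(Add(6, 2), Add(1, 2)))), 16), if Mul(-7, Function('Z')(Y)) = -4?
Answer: Rational(276, 7) ≈ 39.429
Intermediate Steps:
Function('Z')(Y) = Rational(4, 7) (Function('Z')(Y) = Mul(Rational(-1, 7), -4) = Rational(4, 7))
Add(Mul(41, Function('Z')(Mul(Add(6, 2), Add(1, 2)))), 16) = Add(Mul(41, Rational(4, 7)), 16) = Add(Rational(164, 7), 16) = Rational(276, 7)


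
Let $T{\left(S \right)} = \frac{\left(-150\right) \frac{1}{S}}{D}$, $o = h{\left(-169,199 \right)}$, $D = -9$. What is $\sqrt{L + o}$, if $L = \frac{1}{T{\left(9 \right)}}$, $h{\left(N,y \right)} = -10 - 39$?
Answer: $\frac{i \sqrt{4846}}{10} \approx 6.9613 i$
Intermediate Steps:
$h{\left(N,y \right)} = -49$
$o = -49$
$T{\left(S \right)} = \frac{50}{3 S}$ ($T{\left(S \right)} = \frac{\left(-150\right) \frac{1}{S}}{-9} = - \frac{150}{S} \left(- \frac{1}{9}\right) = \frac{50}{3 S}$)
$L = \frac{27}{50}$ ($L = \frac{1}{\frac{50}{3} \cdot \frac{1}{9}} = \frac{1}{\frac{50}{27}} = \frac{27}{50} \approx 0.54$)
$\sqrt{L + o} = \sqrt{\frac{27}{50} - 49} = \sqrt{- \frac{2423}{50}} = \frac{i \sqrt{4846}}{10}$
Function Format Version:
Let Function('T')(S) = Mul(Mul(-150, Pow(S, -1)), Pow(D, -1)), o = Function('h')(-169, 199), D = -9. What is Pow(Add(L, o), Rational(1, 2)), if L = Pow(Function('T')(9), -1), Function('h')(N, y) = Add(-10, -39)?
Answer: Mul(Rational(1, 10), I, Pow(4846, Rational(1, 2))) ≈ Mul(6.9613, I)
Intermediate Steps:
Function('h')(N, y) = -49
o = -49
Function('T')(S) = Mul(Rational(50, 3), Pow(S, -1)) (Function('T')(S) = Mul(Mul(-150, Pow(S, -1)), Pow(-9, -1)) = Mul(Mul(-150, Pow(S, -1)), Rational(-1, 9)) = Mul(Rational(50, 3), Pow(S, -1)))
L = Rational(27, 50) (L = Pow(Mul(Rational(50, 3), Pow(9, -1)), -1) = Pow(Mul(Rational(50, 3), Rational(1, 9)), -1) = Pow(Rational(50, 27), -1) = Rational(27, 50) ≈ 0.54000)
Pow(Add(L, o), Rational(1, 2)) = Pow(Add(Rational(27, 50), -49), Rational(1, 2)) = Pow(Rational(-2423, 50), Rational(1, 2)) = Mul(Rational(1, 10), I, Pow(4846, Rational(1, 2)))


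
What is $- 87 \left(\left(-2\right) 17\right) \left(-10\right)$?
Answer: $-29580$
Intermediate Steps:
$- 87 \left(\left(-2\right) 17\right) \left(-10\right) = \left(-87\right) \left(-34\right) \left(-10\right) = 2958 \left(-10\right) = -29580$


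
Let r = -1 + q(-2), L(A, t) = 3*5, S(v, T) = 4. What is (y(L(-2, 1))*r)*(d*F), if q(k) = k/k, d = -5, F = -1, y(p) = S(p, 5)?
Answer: 0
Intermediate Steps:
L(A, t) = 15
y(p) = 4
q(k) = 1
r = 0 (r = -1 + 1 = 0)
(y(L(-2, 1))*r)*(d*F) = (4*0)*(-5*(-1)) = 0*5 = 0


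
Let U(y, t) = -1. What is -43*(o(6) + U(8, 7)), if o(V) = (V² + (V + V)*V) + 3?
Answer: -4730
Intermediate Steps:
o(V) = 3 + 3*V² (o(V) = (V² + (2*V)*V) + 3 = (V² + 2*V²) + 3 = 3*V² + 3 = 3 + 3*V²)
-43*(o(6) + U(8, 7)) = -43*((3 + 3*6²) - 1) = -43*((3 + 3*36) - 1) = -43*((3 + 108) - 1) = -43*(111 - 1) = -43*110 = -4730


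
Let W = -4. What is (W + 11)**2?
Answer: 49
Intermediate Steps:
(W + 11)**2 = (-4 + 11)**2 = 7**2 = 49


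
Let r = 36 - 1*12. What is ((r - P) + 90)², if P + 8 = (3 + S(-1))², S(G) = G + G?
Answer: 14641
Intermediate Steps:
S(G) = 2*G
P = -7 (P = -8 + (3 + 2*(-1))² = -8 + (3 - 2)² = -8 + 1² = -8 + 1 = -7)
r = 24 (r = 36 - 12 = 24)
((r - P) + 90)² = ((24 - 1*(-7)) + 90)² = ((24 + 7) + 90)² = (31 + 90)² = 121² = 14641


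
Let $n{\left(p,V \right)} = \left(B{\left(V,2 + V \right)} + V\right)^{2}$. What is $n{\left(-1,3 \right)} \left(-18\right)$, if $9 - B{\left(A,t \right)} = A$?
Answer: $-1458$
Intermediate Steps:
$B{\left(A,t \right)} = 9 - A$
$n{\left(p,V \right)} = 81$ ($n{\left(p,V \right)} = \left(\left(9 - V\right) + V\right)^{2} = 9^{2} = 81$)
$n{\left(-1,3 \right)} \left(-18\right) = 81 \left(-18\right) = -1458$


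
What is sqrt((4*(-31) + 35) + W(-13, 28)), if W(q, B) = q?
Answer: I*sqrt(102) ≈ 10.1*I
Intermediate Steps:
sqrt((4*(-31) + 35) + W(-13, 28)) = sqrt((4*(-31) + 35) - 13) = sqrt((-124 + 35) - 13) = sqrt(-89 - 13) = sqrt(-102) = I*sqrt(102)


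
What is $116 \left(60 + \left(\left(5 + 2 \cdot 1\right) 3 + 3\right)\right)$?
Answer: $9744$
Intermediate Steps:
$116 \left(60 + \left(\left(5 + 2 \cdot 1\right) 3 + 3\right)\right) = 116 \left(60 + \left(\left(5 + 2\right) 3 + 3\right)\right) = 116 \left(60 + \left(7 \cdot 3 + 3\right)\right) = 116 \left(60 + \left(21 + 3\right)\right) = 116 \left(60 + 24\right) = 116 \cdot 84 = 9744$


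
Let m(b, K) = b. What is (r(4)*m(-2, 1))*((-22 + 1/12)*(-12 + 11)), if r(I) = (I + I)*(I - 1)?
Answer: -1052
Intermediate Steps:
r(I) = 2*I*(-1 + I) (r(I) = (2*I)*(-1 + I) = 2*I*(-1 + I))
(r(4)*m(-2, 1))*((-22 + 1/12)*(-12 + 11)) = ((2*4*(-1 + 4))*(-2))*((-22 + 1/12)*(-12 + 11)) = ((2*4*3)*(-2))*((-22 + 1/12)*(-1)) = (24*(-2))*(-263/12*(-1)) = -48*263/12 = -1052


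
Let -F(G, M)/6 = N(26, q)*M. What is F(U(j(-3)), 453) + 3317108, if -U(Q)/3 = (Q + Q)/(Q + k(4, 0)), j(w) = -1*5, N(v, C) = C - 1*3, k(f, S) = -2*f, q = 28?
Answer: 3249158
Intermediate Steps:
N(v, C) = -3 + C (N(v, C) = C - 3 = -3 + C)
j(w) = -5
U(Q) = -6*Q/(-8 + Q) (U(Q) = -3*(Q + Q)/(Q - 2*4) = -3*2*Q/(Q - 8) = -3*2*Q/(-8 + Q) = -6*Q/(-8 + Q))
F(G, M) = -150*M (F(G, M) = -6*(-3 + 28)*M = -150*M)
F(U(j(-3)), 453) + 3317108 = -150*453 + 3317108 = -67950 + 3317108 = 3249158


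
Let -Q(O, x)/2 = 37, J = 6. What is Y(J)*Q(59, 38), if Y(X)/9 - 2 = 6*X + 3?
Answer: -27306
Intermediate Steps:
Y(X) = 45 + 54*X (Y(X) = 18 + 9*(6*X + 3) = 18 + 9*(3 + 6*X) = 18 + (27 + 54*X) = 45 + 54*X)
Q(O, x) = -74 (Q(O, x) = -2*37 = -74)
Y(J)*Q(59, 38) = (45 + 54*6)*(-74) = (45 + 324)*(-74) = 369*(-74) = -27306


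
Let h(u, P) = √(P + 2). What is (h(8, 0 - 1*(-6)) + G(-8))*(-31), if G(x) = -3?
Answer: 93 - 62*√2 ≈ 5.3188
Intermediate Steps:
h(u, P) = √(2 + P)
(h(8, 0 - 1*(-6)) + G(-8))*(-31) = (√(2 + (0 - 1*(-6))) - 3)*(-31) = (√(2 + (0 + 6)) - 3)*(-31) = (√(2 + 6) - 3)*(-31) = (√8 - 3)*(-31) = (2*√2 - 3)*(-31) = (-3 + 2*√2)*(-31) = 93 - 62*√2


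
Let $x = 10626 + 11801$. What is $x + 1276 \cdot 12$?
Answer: $37739$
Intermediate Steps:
$x = 22427$
$x + 1276 \cdot 12 = 22427 + 1276 \cdot 12 = 22427 + 15312 = 37739$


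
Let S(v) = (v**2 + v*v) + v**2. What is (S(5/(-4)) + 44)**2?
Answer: 606841/256 ≈ 2370.5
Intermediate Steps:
S(v) = 3*v**2 (S(v) = (v**2 + v**2) + v**2 = 2*v**2 + v**2 = 3*v**2)
(S(5/(-4)) + 44)**2 = (3*(5/(-4))**2 + 44)**2 = (3*(5*(-1/4))**2 + 44)**2 = (3*(-5/4)**2 + 44)**2 = (3*(25/16) + 44)**2 = (75/16 + 44)**2 = (779/16)**2 = 606841/256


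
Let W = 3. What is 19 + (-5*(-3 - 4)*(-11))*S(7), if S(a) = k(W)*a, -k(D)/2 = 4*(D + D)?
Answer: 129379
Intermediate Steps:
k(D) = -16*D (k(D) = -8*(D + D) = -8*2*D = -16*D)
S(a) = -48*a (S(a) = (-16*3)*a = -48*a)
19 + (-5*(-3 - 4)*(-11))*S(7) = 19 + (-5*(-3 - 4)*(-11))*(-48*7) = 19 + (-5*(-7)*(-11))*(-336) = 19 + (35*(-11))*(-336) = 19 - 385*(-336) = 19 + 129360 = 129379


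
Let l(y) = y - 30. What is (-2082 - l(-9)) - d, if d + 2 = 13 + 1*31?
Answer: -2085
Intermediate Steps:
d = 42 (d = -2 + (13 + 1*31) = -2 + (13 + 31) = -2 + 44 = 42)
l(y) = -30 + y
(-2082 - l(-9)) - d = (-2082 - (-30 - 9)) - 1*42 = (-2082 - 1*(-39)) - 42 = (-2082 + 39) - 42 = -2043 - 42 = -2085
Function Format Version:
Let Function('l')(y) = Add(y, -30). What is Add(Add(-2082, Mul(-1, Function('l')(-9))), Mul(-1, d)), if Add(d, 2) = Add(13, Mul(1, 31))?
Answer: -2085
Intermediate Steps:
d = 42 (d = Add(-2, Add(13, Mul(1, 31))) = Add(-2, Add(13, 31)) = Add(-2, 44) = 42)
Function('l')(y) = Add(-30, y)
Add(Add(-2082, Mul(-1, Function('l')(-9))), Mul(-1, d)) = Add(Add(-2082, Mul(-1, Add(-30, -9))), Mul(-1, 42)) = Add(Add(-2082, Mul(-1, -39)), -42) = Add(Add(-2082, 39), -42) = Add(-2043, -42) = -2085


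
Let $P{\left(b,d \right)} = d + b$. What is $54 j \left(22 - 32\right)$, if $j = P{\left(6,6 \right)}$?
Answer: $-6480$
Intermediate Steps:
$P{\left(b,d \right)} = b + d$
$j = 12$ ($j = 6 + 6 = 12$)
$54 j \left(22 - 32\right) = 54 \cdot 12 \left(22 - 32\right) = 648 \left(22 - 32\right) = 648 \left(-10\right) = -6480$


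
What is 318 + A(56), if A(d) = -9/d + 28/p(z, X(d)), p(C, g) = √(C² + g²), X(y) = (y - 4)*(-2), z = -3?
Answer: 17799/56 + 28*√433/2165 ≈ 318.11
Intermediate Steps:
X(y) = 8 - 2*y (X(y) = (-4 + y)*(-2) = 8 - 2*y)
A(d) = -9/d + 28/√(9 + (8 - 2*d)²) (A(d) = -9/d + 28/(√((-3)² + (8 - 2*d)²)) = -9/d + 28/(√(9 + (8 - 2*d)²)) = -9/d + 28/√(9 + (8 - 2*d)²))
318 + A(56) = 318 + (-9/56 + 28/√(9 + 4*(-4 + 56)²)) = 318 + (-9*1/56 + 28/√(9 + 4*52²)) = 318 + (-9/56 + 28/√(9 + 4*2704)) = 318 + (-9/56 + 28/√(9 + 10816)) = 318 + (-9/56 + 28/√10825) = 318 + (-9/56 + 28*(√433/2165)) = 318 + (-9/56 + 28*√433/2165) = 17799/56 + 28*√433/2165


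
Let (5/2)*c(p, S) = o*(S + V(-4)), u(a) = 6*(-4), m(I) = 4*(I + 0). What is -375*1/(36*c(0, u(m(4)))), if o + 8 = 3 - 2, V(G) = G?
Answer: -625/4704 ≈ -0.13287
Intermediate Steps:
o = -7 (o = -8 + (3 - 2) = -8 + 1 = -7)
m(I) = 4*I
u(a) = -24
c(p, S) = 56/5 - 14*S/5 (c(p, S) = 2*(-7*(S - 4))/5 = 2*(-7*(-4 + S))/5 = 2*(28 - 7*S)/5 = 56/5 - 14*S/5)
-375*1/(36*c(0, u(m(4)))) = -375*1/(36*(56/5 - 14/5*(-24))) = -375*1/(36*(56/5 + 336/5)) = -375/((392/5)*36) = -375/14112/5 = -375*5/14112 = -625/4704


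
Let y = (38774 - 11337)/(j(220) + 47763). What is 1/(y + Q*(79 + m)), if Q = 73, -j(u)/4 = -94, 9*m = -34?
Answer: 433251/2379324452 ≈ 0.00018209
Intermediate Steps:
m = -34/9 (m = (⅑)*(-34) = -34/9 ≈ -3.7778)
j(u) = 376 (j(u) = -4*(-94) = 376)
y = 27437/48139 (y = (38774 - 11337)/(376 + 47763) = 27437/48139 ≈ 0.56995)
1/(y + Q*(79 + m)) = 1/(27437/48139 + 73*(79 - 34/9)) = 1/(27437/48139 + 73*(677/9)) = 1/(27437/48139 + 49421/9) = 1/(2379324452/433251) = 433251/2379324452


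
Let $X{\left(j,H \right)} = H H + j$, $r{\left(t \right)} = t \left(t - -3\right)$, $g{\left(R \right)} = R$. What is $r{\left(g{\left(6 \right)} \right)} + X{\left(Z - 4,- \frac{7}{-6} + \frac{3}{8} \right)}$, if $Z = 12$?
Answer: $\frac{37081}{576} \approx 64.377$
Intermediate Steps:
$r{\left(t \right)} = t \left(3 + t\right)$ ($r{\left(t \right)} = t \left(t + 3\right) = t \left(3 + t\right)$)
$X{\left(j,H \right)} = j + H^{2}$ ($X{\left(j,H \right)} = H^{2} + j = j + H^{2}$)
$r{\left(g{\left(6 \right)} \right)} + X{\left(Z - 4,- \frac{7}{-6} + \frac{3}{8} \right)} = 6 \left(3 + 6\right) + \left(\left(12 - 4\right) + \left(- \frac{7}{-6} + \frac{3}{8}\right)^{2}\right) = 6 \cdot 9 + \left(8 + \left(\left(-7\right) \left(- \frac{1}{6}\right) + 3 \cdot \frac{1}{8}\right)^{2}\right) = 54 + \left(8 + \left(\frac{7}{6} + \frac{3}{8}\right)^{2}\right) = 54 + \left(8 + \left(\frac{37}{24}\right)^{2}\right) = 54 + \left(8 + \frac{1369}{576}\right) = 54 + \frac{5977}{576} = \frac{37081}{576}$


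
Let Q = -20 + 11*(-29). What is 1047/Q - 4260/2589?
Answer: -461647/97519 ≈ -4.7339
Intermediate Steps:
Q = -339 (Q = -20 - 319 = -339)
1047/Q - 4260/2589 = 1047/(-339) - 4260/2589 = 1047*(-1/339) - 4260*1/2589 = -349/113 - 1420/863 = -461647/97519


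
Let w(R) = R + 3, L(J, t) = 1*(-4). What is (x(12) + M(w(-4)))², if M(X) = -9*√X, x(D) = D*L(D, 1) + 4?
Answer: 1855 + 792*I ≈ 1855.0 + 792.0*I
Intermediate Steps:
L(J, t) = -4
w(R) = 3 + R
x(D) = 4 - 4*D (x(D) = D*(-4) + 4 = -4*D + 4 = 4 - 4*D)
(x(12) + M(w(-4)))² = ((4 - 4*12) - 9*√(3 - 4))² = ((4 - 48) - 9*I)² = (-44 - 9*I)²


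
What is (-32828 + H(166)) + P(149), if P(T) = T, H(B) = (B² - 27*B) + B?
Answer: -9439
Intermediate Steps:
H(B) = B² - 26*B
(-32828 + H(166)) + P(149) = (-32828 + 166*(-26 + 166)) + 149 = (-32828 + 166*140) + 149 = (-32828 + 23240) + 149 = -9588 + 149 = -9439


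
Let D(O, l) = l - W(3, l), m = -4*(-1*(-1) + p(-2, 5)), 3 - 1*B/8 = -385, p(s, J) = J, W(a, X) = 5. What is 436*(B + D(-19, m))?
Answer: 1340700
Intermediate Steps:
B = 3104 (B = 24 - 8*(-385) = 24 + 3080 = 3104)
m = -24 (m = -4*(-1*(-1) + 5) = -4*(1 + 5) = -4*6 = -24)
D(O, l) = -5 + l (D(O, l) = l - 1*5 = l - 5 = -5 + l)
436*(B + D(-19, m)) = 436*(3104 + (-5 - 24)) = 436*(3104 - 29) = 436*3075 = 1340700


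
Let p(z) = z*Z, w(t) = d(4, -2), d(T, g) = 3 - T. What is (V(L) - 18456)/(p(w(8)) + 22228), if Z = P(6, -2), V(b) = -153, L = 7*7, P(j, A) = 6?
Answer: -18609/22222 ≈ -0.83741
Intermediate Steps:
L = 49
Z = 6
w(t) = -1 (w(t) = 3 - 1*4 = 3 - 4 = -1)
p(z) = 6*z (p(z) = z*6 = 6*z)
(V(L) - 18456)/(p(w(8)) + 22228) = (-153 - 18456)/(6*(-1) + 22228) = -18609/(-6 + 22228) = -18609/22222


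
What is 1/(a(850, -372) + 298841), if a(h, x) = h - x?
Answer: 1/300063 ≈ 3.3326e-6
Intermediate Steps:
1/(a(850, -372) + 298841) = 1/((850 - 1*(-372)) + 298841) = 1/((850 + 372) + 298841) = 1/(1222 + 298841) = 1/300063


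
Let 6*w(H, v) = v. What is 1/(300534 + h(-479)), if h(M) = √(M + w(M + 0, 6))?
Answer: 150267/45160342817 - I*√478/90320685634 ≈ 3.3274e-6 - 2.4206e-10*I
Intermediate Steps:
w(H, v) = v/6
h(M) = √(1 + M) (h(M) = √(M + (⅙)*6) = √(M + 1) = √(1 + M))
1/(300534 + h(-479)) = 1/(300534 + √(1 - 479)) = 1/(300534 + √(-478)) = 1/(300534 + I*√478)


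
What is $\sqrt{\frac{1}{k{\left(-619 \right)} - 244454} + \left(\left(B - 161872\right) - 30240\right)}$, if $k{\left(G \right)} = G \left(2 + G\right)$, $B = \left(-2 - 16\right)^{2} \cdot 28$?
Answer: $\frac{i \sqrt{3459039759763971}}{137469} \approx 427.83 i$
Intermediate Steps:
$B = 9072$ ($B = \left(-18\right)^{2} \cdot 28 = 324 \cdot 28 = 9072$)
$\sqrt{\frac{1}{k{\left(-619 \right)} - 244454} + \left(\left(B - 161872\right) - 30240\right)} = \sqrt{\frac{1}{- 619 \left(2 - 619\right) - 244454} + \left(\left(9072 - 161872\right) - 30240\right)} = \sqrt{\frac{1}{\left(-619\right) \left(-617\right) - 244454} - 183040} = \sqrt{\frac{1}{381923 - 244454} - 183040} = \sqrt{\frac{1}{137469} - 183040} = \sqrt{- \frac{25162325759}{137469}} = \frac{i \sqrt{3459039759763971}}{137469}$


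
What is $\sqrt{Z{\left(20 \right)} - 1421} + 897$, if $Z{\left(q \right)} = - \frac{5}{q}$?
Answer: $897 + \frac{i \sqrt{5685}}{2} \approx 897.0 + 37.699 i$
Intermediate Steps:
$\sqrt{Z{\left(20 \right)} - 1421} + 897 = \sqrt{- \frac{5}{20} - 1421} + 897 = \sqrt{\left(-5\right) \frac{1}{20} - 1421} + 897 = \sqrt{- \frac{1}{4} - 1421} + 897 = \sqrt{- \frac{5685}{4}} + 897 = \frac{i \sqrt{5685}}{2} + 897 = 897 + \frac{i \sqrt{5685}}{2}$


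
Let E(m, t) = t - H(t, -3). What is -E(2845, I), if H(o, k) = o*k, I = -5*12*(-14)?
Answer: -3360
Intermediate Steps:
I = 840 (I = -60*(-14) = 840)
H(o, k) = k*o
E(m, t) = 4*t (E(m, t) = t - (-3)*t = t + 3*t = 4*t)
-E(2845, I) = -4*840 = -1*3360 = -3360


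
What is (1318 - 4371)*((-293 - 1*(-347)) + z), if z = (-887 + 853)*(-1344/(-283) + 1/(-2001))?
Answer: 185771361976/566283 ≈ 3.2805e+5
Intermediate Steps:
z = -91428074/566283 (z = -34*(-1344*(-1/283) - 1/2001) = -34*(1344/283 - 1/2001) = -34*2689061/566283 = -91428074/566283 ≈ -161.45)
(1318 - 4371)*((-293 - 1*(-347)) + z) = (1318 - 4371)*((-293 - 1*(-347)) - 91428074/566283) = -3053*((-293 + 347) - 91428074/566283) = -3053*(54 - 91428074/566283) = -3053*(-60848792/566283) = 185771361976/566283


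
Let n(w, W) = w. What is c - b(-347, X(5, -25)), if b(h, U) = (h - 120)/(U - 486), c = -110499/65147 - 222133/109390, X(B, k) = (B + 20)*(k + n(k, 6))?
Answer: -24717046133803/6185741526440 ≈ -3.9958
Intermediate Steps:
X(B, k) = 2*k*(20 + B) (X(B, k) = (B + 20)*(k + k) = (20 + B)*(2*k) = 2*k*(20 + B))
c = -26558784161/7126430330 (c = -110499*1/65147 - 222133*1/109390 = -110499/65147 - 222133/109390 = -26558784161/7126430330 ≈ -3.7268)
b(h, U) = (-120 + h)/(-486 + U)
c - b(-347, X(5, -25)) = -26558784161/7126430330 - (-120 - 347)/(-486 + 2*(-25)*(20 + 5)) = -26558784161/7126430330 - (-467)/(-486 + 2*(-25)*25) = -26558784161/7126430330 - (-467)/(-486 - 1250) = -26558784161/7126430330 - (-467)/(-1736) = -26558784161/7126430330 - (-1)*(-467)/1736 = -26558784161/7126430330 - 1*467/1736 = -26558784161/7126430330 - 467/1736 = -24717046133803/6185741526440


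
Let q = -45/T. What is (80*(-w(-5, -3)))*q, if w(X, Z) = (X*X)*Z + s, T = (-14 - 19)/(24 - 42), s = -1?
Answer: -1641600/11 ≈ -1.4924e+5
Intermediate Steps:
T = 11/6 (T = -33/(-18) = -33*(-1/18) = 11/6 ≈ 1.8333)
w(X, Z) = -1 + Z*X² (w(X, Z) = (X*X)*Z - 1 = X²*Z - 1 = Z*X² - 1 = -1 + Z*X²)
q = -270/11 (q = -45/11/6 = -45*6/11 = -270/11 ≈ -24.545)
(80*(-w(-5, -3)))*q = (80*(-(-1 - 3*(-5)²)))*(-270/11) = (80*(-(-1 - 3*25)))*(-270/11) = (80*(-(-1 - 75)))*(-270/11) = (80*(-1*(-76)))*(-270/11) = (80*76)*(-270/11) = 6080*(-270/11) = -1641600/11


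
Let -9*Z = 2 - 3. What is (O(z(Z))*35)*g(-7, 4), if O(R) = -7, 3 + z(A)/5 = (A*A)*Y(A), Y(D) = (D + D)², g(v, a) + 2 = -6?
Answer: 1960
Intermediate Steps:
Z = ⅑ (Z = -(2 - 3)/9 = -⅑*(-1) = ⅑ ≈ 0.11111)
g(v, a) = -8 (g(v, a) = -2 - 6 = -8)
Y(D) = 4*D² (Y(D) = (2*D)² = 4*D²)
z(A) = -15 + 20*A⁴ (z(A) = -15 + 5*((A*A)*(4*A²)) = -15 + 5*(A²*(4*A²)) = -15 + 5*(4*A⁴) = -15 + 20*A⁴)
(O(z(Z))*35)*g(-7, 4) = -7*35*(-8) = -245*(-8) = 1960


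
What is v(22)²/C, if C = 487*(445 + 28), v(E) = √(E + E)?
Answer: 4/20941 ≈ 0.00019101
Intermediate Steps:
v(E) = √2*√E (v(E) = √(2*E) = √2*√E)
C = 230351 (C = 487*473 = 230351)
v(22)²/C = (√2*√22)²/230351 = (2*√11)²*(1/230351) = 44*(1/230351) = 4/20941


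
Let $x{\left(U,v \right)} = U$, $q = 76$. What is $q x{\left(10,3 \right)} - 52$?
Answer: $708$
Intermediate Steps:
$q x{\left(10,3 \right)} - 52 = 76 \cdot 10 - 52 = 760 - 52 = 708$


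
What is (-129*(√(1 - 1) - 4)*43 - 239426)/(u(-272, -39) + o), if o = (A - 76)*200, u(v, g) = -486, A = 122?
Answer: -108619/4357 ≈ -24.930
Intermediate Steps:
o = 9200 (o = (122 - 76)*200 = 46*200 = 9200)
(-129*(√(1 - 1) - 4)*43 - 239426)/(u(-272, -39) + o) = (-129*(√(1 - 1) - 4)*43 - 239426)/(-486 + 9200) = (-129*(√0 - 4)*43 - 239426)/8714 = (-129*(0 - 4)*43 - 239426)*(1/8714) = (-129*(-4)*43 - 239426)*(1/8714) = (-43*(-12)*43 - 239426)*(1/8714) = (516*43 - 239426)*(1/8714) = (22188 - 239426)*(1/8714) = -217238*1/8714 = -108619/4357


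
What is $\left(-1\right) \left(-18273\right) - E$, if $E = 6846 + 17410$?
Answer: $-5983$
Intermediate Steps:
$E = 24256$
$\left(-1\right) \left(-18273\right) - E = \left(-1\right) \left(-18273\right) - 24256 = 18273 - 24256 = -5983$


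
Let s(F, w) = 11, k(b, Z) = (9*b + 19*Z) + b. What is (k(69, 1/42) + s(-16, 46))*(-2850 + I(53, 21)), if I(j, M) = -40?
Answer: -42571145/21 ≈ -2.0272e+6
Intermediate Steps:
k(b, Z) = 10*b + 19*Z
(k(69, 1/42) + s(-16, 46))*(-2850 + I(53, 21)) = ((10*69 + 19/42) + 11)*(-2850 - 40) = ((690 + 19*(1/42)) + 11)*(-2890) = ((690 + 19/42) + 11)*(-2890) = (28999/42 + 11)*(-2890) = (29461/42)*(-2890) = -42571145/21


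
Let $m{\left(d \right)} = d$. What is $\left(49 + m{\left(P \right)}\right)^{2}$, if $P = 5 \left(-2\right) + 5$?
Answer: $1936$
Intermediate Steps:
$P = -5$ ($P = -10 + 5 = -5$)
$\left(49 + m{\left(P \right)}\right)^{2} = \left(49 - 5\right)^{2} = 44^{2} = 1936$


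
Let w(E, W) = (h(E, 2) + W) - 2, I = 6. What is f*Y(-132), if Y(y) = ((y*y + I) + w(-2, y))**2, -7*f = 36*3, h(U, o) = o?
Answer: -32315846832/7 ≈ -4.6166e+9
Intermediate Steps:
f = -108/7 (f = -36*3/7 = -1/7*108 = -108/7 ≈ -15.429)
w(E, W) = W (w(E, W) = (2 + W) - 2 = W)
Y(y) = (6 + y + y**2)**2 (Y(y) = ((y*y + 6) + y)**2 = ((y**2 + 6) + y)**2 = ((6 + y**2) + y)**2 = (6 + y + y**2)**2)
f*Y(-132) = -108*(6 - 132 + (-132)**2)**2/7 = -108*(6 - 132 + 17424)**2/7 = -108/7*17298**2 = -108/7*299220804 = -32315846832/7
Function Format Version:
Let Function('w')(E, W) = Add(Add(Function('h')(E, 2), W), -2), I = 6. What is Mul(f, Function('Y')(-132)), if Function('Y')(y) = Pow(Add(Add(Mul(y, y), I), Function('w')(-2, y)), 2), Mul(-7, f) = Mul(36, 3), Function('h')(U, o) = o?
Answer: Rational(-32315846832, 7) ≈ -4.6166e+9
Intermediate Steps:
f = Rational(-108, 7) (f = Mul(Rational(-1, 7), Mul(36, 3)) = Mul(Rational(-1, 7), 108) = Rational(-108, 7) ≈ -15.429)
Function('w')(E, W) = W (Function('w')(E, W) = Add(Add(2, W), -2) = W)
Function('Y')(y) = Pow(Add(6, y, Pow(y, 2)), 2) (Function('Y')(y) = Pow(Add(Add(Mul(y, y), 6), y), 2) = Pow(Add(Add(Pow(y, 2), 6), y), 2) = Pow(Add(Add(6, Pow(y, 2)), y), 2) = Pow(Add(6, y, Pow(y, 2)), 2))
Mul(f, Function('Y')(-132)) = Mul(Rational(-108, 7), Pow(Add(6, -132, Pow(-132, 2)), 2)) = Mul(Rational(-108, 7), Pow(Add(6, -132, 17424), 2)) = Mul(Rational(-108, 7), Pow(17298, 2)) = Mul(Rational(-108, 7), 299220804) = Rational(-32315846832, 7)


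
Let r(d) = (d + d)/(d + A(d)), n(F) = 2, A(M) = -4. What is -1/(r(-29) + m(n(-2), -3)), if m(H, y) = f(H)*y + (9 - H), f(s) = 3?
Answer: 33/8 ≈ 4.1250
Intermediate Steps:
r(d) = 2*d/(-4 + d) (r(d) = (d + d)/(d - 4) = (2*d)/(-4 + d) = 2*d/(-4 + d))
m(H, y) = 9 - H + 3*y (m(H, y) = 3*y + (9 - H) = 9 - H + 3*y)
-1/(r(-29) + m(n(-2), -3)) = -1/(2*(-29)/(-4 - 29) + (9 - 1*2 + 3*(-3))) = -1/(2*(-29)/(-33) + (9 - 2 - 9)) = -1/(2*(-29)*(-1/33) - 2) = -1/(58/33 - 2) = -1/(-8/33) = -1*(-33/8) = 33/8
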